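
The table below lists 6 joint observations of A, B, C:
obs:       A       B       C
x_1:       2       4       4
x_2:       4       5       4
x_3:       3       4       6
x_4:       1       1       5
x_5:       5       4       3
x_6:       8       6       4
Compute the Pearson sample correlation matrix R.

Step 1 — column means:
  mean(A) = (2 + 4 + 3 + 1 + 5 + 8) / 6 = 23/6 = 3.8333
  mean(B) = (4 + 5 + 4 + 1 + 4 + 6) / 6 = 24/6 = 4
  mean(C) = (4 + 4 + 6 + 5 + 3 + 4) / 6 = 26/6 = 4.3333

Step 2 — sample variances and covariances s[i,j] = (1/(n-1)) · Σ_k (x_{k,i} - mean_i) · (x_{k,j} - mean_j), with n-1 = 5:
  s[A,A] = ((-1.8333)·(-1.8333) + (0.1667)·(0.1667) + (-0.8333)·(-0.8333) + (-2.8333)·(-2.8333) + (1.1667)·(1.1667) + (4.1667)·(4.1667)) / 5 = 30.8333/5 = 6.1667
  s[A,B] = ((-1.8333)·(0) + (0.1667)·(1) + (-0.8333)·(0) + (-2.8333)·(-3) + (1.1667)·(0) + (4.1667)·(2)) / 5 = 17/5 = 3.4
  s[A,C] = ((-1.8333)·(-0.3333) + (0.1667)·(-0.3333) + (-0.8333)·(1.6667) + (-2.8333)·(0.6667) + (1.1667)·(-1.3333) + (4.1667)·(-0.3333)) / 5 = -5.6667/5 = -1.1333
  s[B,B] = ((0)·(0) + (1)·(1) + (0)·(0) + (-3)·(-3) + (0)·(0) + (2)·(2)) / 5 = 14/5 = 2.8
  s[B,C] = ((0)·(-0.3333) + (1)·(-0.3333) + (0)·(1.6667) + (-3)·(0.6667) + (0)·(-1.3333) + (2)·(-0.3333)) / 5 = -3/5 = -0.6
  s[C,C] = ((-0.3333)·(-0.3333) + (-0.3333)·(-0.3333) + (1.6667)·(1.6667) + (0.6667)·(0.6667) + (-1.3333)·(-1.3333) + (-0.3333)·(-0.3333)) / 5 = 5.3333/5 = 1.0667
  Sample standard deviations s_i = √(s[i,i]):
  s(A) = √(6.1667) = 2.4833
  s(B) = √(2.8) = 1.6733
  s(C) = √(1.0667) = 1.0328

Step 3 — r_{ij} = s_{ij} / (s_i · s_j):
  r[A,A] = 1 (diagonal).
  r[A,B] = 3.4 / (2.4833 · 1.6733) = 3.4 / 4.1553 = 0.8182
  r[A,C] = -1.1333 / (2.4833 · 1.0328) = -1.1333 / 2.5647 = -0.4419
  r[B,B] = 1 (diagonal).
  r[B,C] = -0.6 / (1.6733 · 1.0328) = -0.6 / 1.7282 = -0.3472
  r[C,C] = 1 (diagonal).

R is symmetric with unit diagonal. Assembling:

R = [[1, 0.8182, -0.4419],
 [0.8182, 1, -0.3472],
 [-0.4419, -0.3472, 1]]


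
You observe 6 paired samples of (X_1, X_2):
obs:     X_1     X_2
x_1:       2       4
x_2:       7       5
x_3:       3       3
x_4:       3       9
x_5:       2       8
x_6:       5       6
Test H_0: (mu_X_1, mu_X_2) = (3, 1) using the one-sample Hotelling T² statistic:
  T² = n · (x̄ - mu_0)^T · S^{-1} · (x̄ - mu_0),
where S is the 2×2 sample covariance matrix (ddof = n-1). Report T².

Step 1 — sample mean vector:
  mean(X_1) = (2 + 7 + 3 + 3 + 2 + 5) / 6 = 22/6 = 3.6667
  mean(X_2) = (4 + 5 + 3 + 9 + 8 + 6) / 6 = 35/6 = 5.8333
  x̄ = (3.6667, 5.8333),  deviation x̄ - mu_0 = (3.6667, 5.8333) - (3, 1) = (0.6667, 4.8333).

Step 2 — sample covariance matrix, S[i,j] = (1/(n-1)) · Σ_k (x_{k,i} - mean_i) · (x_{k,j} - mean_j), divisor n-1 = 5:
  S[X_1,X_1] = ((-1.6667)·(-1.6667) + (3.3333)·(3.3333) + (-0.6667)·(-0.6667) + (-0.6667)·(-0.6667) + (-1.6667)·(-1.6667) + (1.3333)·(1.3333)) / 5 = 19.3333/5 = 3.8667
  S[X_1,X_2] = ((-1.6667)·(-1.8333) + (3.3333)·(-0.8333) + (-0.6667)·(-2.8333) + (-0.6667)·(3.1667) + (-1.6667)·(2.1667) + (1.3333)·(0.1667)) / 5 = -3.3333/5 = -0.6667
  S[X_2,X_2] = ((-1.8333)·(-1.8333) + (-0.8333)·(-0.8333) + (-2.8333)·(-2.8333) + (3.1667)·(3.1667) + (2.1667)·(2.1667) + (0.1667)·(0.1667)) / 5 = 26.8333/5 = 5.3667
  S = [[3.8667, -0.6667],
 [-0.6667, 5.3667]].

Step 3 — invert S. det(S) = 3.8667·5.3667 - (-0.6667)² = 20.3067.
  S^{-1} = (1/det) · [[d, -b], [-b, a]] = [[0.2643, 0.0328],
 [0.0328, 0.1904]].

Step 4 — quadratic form (x̄ - mu_0)^T · S^{-1} · (x̄ - mu_0):
  S^{-1} · (x̄ - mu_0) = (0.3349, 0.9422),
  (x̄ - mu_0)^T · [...] = (0.6667)·(0.3349) + (4.8333)·(0.9422) = 4.7773.

Step 5 — scale by n: T² = 6 · 4.7773 = 28.6638.

T² ≈ 28.6638


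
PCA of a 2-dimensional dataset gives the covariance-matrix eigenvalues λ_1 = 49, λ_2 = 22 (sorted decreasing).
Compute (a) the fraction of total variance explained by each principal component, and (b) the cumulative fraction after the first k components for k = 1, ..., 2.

Step 1 — total variance = trace(Sigma) = Σ λ_i = 49 + 22 = 71.

Step 2 — fraction explained by component i = λ_i / Σ λ:
  PC1: 49/71 = 0.6901
  PC2: 22/71 = 0.3099

Step 3 — cumulative fraction after k components = (λ_1 + ... + λ_k) / Σ λ:
  k = 1: 49/71 = 0.6901
  k = 2: (49 + 22)/71 = 71/71 = 1

Summary (fraction, with percent):

explained: PC1 0.6901 (69.01%), PC2 0.3099 (30.99%);  cumulative: 0.6901, 1


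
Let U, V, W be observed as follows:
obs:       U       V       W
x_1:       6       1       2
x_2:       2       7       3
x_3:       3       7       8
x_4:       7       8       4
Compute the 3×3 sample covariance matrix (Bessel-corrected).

Step 1 — column means:
  mean(U) = (6 + 2 + 3 + 7) / 4 = 18/4 = 4.5
  mean(V) = (1 + 7 + 7 + 8) / 4 = 23/4 = 5.75
  mean(W) = (2 + 3 + 8 + 4) / 4 = 17/4 = 4.25

Step 2 — sample covariance S[i,j] = (1/(n-1)) · Σ_k (x_{k,i} - mean_i) · (x_{k,j} - mean_j), with n-1 = 3.
  S[U,U] = ((1.5)·(1.5) + (-2.5)·(-2.5) + (-1.5)·(-1.5) + (2.5)·(2.5)) / 3 = 17/3 = 5.6667
  S[U,V] = ((1.5)·(-4.75) + (-2.5)·(1.25) + (-1.5)·(1.25) + (2.5)·(2.25)) / 3 = -6.5/3 = -2.1667
  S[U,W] = ((1.5)·(-2.25) + (-2.5)·(-1.25) + (-1.5)·(3.75) + (2.5)·(-0.25)) / 3 = -6.5/3 = -2.1667
  S[V,V] = ((-4.75)·(-4.75) + (1.25)·(1.25) + (1.25)·(1.25) + (2.25)·(2.25)) / 3 = 30.75/3 = 10.25
  S[V,W] = ((-4.75)·(-2.25) + (1.25)·(-1.25) + (1.25)·(3.75) + (2.25)·(-0.25)) / 3 = 13.25/3 = 4.4167
  S[W,W] = ((-2.25)·(-2.25) + (-1.25)·(-1.25) + (3.75)·(3.75) + (-0.25)·(-0.25)) / 3 = 20.75/3 = 6.9167

S is symmetric (S[j,i] = S[i,j]). Assembling:

S = [[5.6667, -2.1667, -2.1667],
 [-2.1667, 10.25, 4.4167],
 [-2.1667, 4.4167, 6.9167]]


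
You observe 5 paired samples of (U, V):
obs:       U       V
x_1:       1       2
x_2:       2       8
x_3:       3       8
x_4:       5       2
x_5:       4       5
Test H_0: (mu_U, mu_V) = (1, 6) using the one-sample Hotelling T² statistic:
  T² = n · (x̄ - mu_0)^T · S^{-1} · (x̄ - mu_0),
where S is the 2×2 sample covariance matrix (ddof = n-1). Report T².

Step 1 — sample mean vector:
  mean(U) = (1 + 2 + 3 + 5 + 4) / 5 = 15/5 = 3
  mean(V) = (2 + 8 + 8 + 2 + 5) / 5 = 25/5 = 5
  x̄ = (3, 5),  deviation x̄ - mu_0 = (3, 5) - (1, 6) = (2, -1).

Step 2 — sample covariance matrix, S[i,j] = (1/(n-1)) · Σ_k (x_{k,i} - mean_i) · (x_{k,j} - mean_j), divisor n-1 = 4:
  S[U,U] = ((-2)·(-2) + (-1)·(-1) + (0)·(0) + (2)·(2) + (1)·(1)) / 4 = 10/4 = 2.5
  S[U,V] = ((-2)·(-3) + (-1)·(3) + (0)·(3) + (2)·(-3) + (1)·(0)) / 4 = -3/4 = -0.75
  S[V,V] = ((-3)·(-3) + (3)·(3) + (3)·(3) + (-3)·(-3) + (0)·(0)) / 4 = 36/4 = 9
  S = [[2.5, -0.75],
 [-0.75, 9]].

Step 3 — invert S. det(S) = 2.5·9 - (-0.75)² = 21.9375.
  S^{-1} = (1/det) · [[d, -b], [-b, a]] = [[0.4103, 0.0342],
 [0.0342, 0.114]].

Step 4 — quadratic form (x̄ - mu_0)^T · S^{-1} · (x̄ - mu_0):
  S^{-1} · (x̄ - mu_0) = (0.7863, -0.0456),
  (x̄ - mu_0)^T · [...] = (2)·(0.7863) + (-1)·(-0.0456) = 1.6182.

Step 5 — scale by n: T² = 5 · 1.6182 = 8.0912.

T² ≈ 8.0912


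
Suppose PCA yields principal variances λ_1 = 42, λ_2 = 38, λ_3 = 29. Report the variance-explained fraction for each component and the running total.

Step 1 — total variance = trace(Sigma) = Σ λ_i = 42 + 38 + 29 = 109.

Step 2 — fraction explained by component i = λ_i / Σ λ:
  PC1: 42/109 = 0.3853
  PC2: 38/109 = 0.3486
  PC3: 29/109 = 0.2661

Step 3 — cumulative fraction after k components = (λ_1 + ... + λ_k) / Σ λ:
  k = 1: 42/109 = 0.3853
  k = 2: (42 + 38)/109 = 80/109 = 0.7339
  k = 3: (42 + 38 + 29)/109 = 109/109 = 1

Summary (fraction, with percent):

explained: PC1 0.3853 (38.53%), PC2 0.3486 (34.86%), PC3 0.2661 (26.61%);  cumulative: 0.3853, 0.7339, 1


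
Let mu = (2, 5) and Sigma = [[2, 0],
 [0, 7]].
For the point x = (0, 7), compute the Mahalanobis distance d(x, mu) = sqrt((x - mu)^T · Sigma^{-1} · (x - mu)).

Step 1 — centre the observation: (x - mu) = (-2, 2).

Step 2 — invert Sigma. det(Sigma) = 2·7 - (0)² = 14.
  Sigma^{-1} = (1/det) · [[d, -b], [-b, a]] = [[0.5, 0],
 [0, 0.1429]].

Step 3 — form the quadratic (x - mu)^T · Sigma^{-1} · (x - mu):
  Sigma^{-1} · (x - mu) = (-1, 0.2857).
  (x - mu)^T · [Sigma^{-1} · (x - mu)] = (-2)·(-1) + (2)·(0.2857) = 2.5714.

Step 4 — take square root: d = √(2.5714) ≈ 1.6036.

d(x, mu) = √(2.5714) ≈ 1.6036


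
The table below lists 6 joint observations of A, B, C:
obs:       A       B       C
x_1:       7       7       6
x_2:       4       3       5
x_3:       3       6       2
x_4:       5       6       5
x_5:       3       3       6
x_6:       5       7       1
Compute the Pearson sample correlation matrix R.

Step 1 — column means:
  mean(A) = (7 + 4 + 3 + 5 + 3 + 5) / 6 = 27/6 = 4.5
  mean(B) = (7 + 3 + 6 + 6 + 3 + 7) / 6 = 32/6 = 5.3333
  mean(C) = (6 + 5 + 2 + 5 + 6 + 1) / 6 = 25/6 = 4.1667

Step 2 — sample variances and covariances s[i,j] = (1/(n-1)) · Σ_k (x_{k,i} - mean_i) · (x_{k,j} - mean_j), with n-1 = 5:
  s[A,A] = ((2.5)·(2.5) + (-0.5)·(-0.5) + (-1.5)·(-1.5) + (0.5)·(0.5) + (-1.5)·(-1.5) + (0.5)·(0.5)) / 5 = 11.5/5 = 2.3
  s[A,B] = ((2.5)·(1.6667) + (-0.5)·(-2.3333) + (-1.5)·(0.6667) + (0.5)·(0.6667) + (-1.5)·(-2.3333) + (0.5)·(1.6667)) / 5 = 9/5 = 1.8
  s[A,C] = ((2.5)·(1.8333) + (-0.5)·(0.8333) + (-1.5)·(-2.1667) + (0.5)·(0.8333) + (-1.5)·(1.8333) + (0.5)·(-3.1667)) / 5 = 3.5/5 = 0.7
  s[B,B] = ((1.6667)·(1.6667) + (-2.3333)·(-2.3333) + (0.6667)·(0.6667) + (0.6667)·(0.6667) + (-2.3333)·(-2.3333) + (1.6667)·(1.6667)) / 5 = 17.3333/5 = 3.4667
  s[B,C] = ((1.6667)·(1.8333) + (-2.3333)·(0.8333) + (0.6667)·(-2.1667) + (0.6667)·(0.8333) + (-2.3333)·(1.8333) + (1.6667)·(-3.1667)) / 5 = -9.3333/5 = -1.8667
  s[C,C] = ((1.8333)·(1.8333) + (0.8333)·(0.8333) + (-2.1667)·(-2.1667) + (0.8333)·(0.8333) + (1.8333)·(1.8333) + (-3.1667)·(-3.1667)) / 5 = 22.8333/5 = 4.5667
  Sample standard deviations s_i = √(s[i,i]):
  s(A) = √(2.3) = 1.5166
  s(B) = √(3.4667) = 1.8619
  s(C) = √(4.5667) = 2.137

Step 3 — r_{ij} = s_{ij} / (s_i · s_j):
  r[A,A] = 1 (diagonal).
  r[A,B] = 1.8 / (1.5166 · 1.8619) = 1.8 / 2.8237 = 0.6375
  r[A,C] = 0.7 / (1.5166 · 2.137) = 0.7 / 3.2409 = 0.216
  r[B,B] = 1 (diagonal).
  r[B,C] = -1.8667 / (1.8619 · 2.137) = -1.8667 / 3.9788 = -0.4691
  r[C,C] = 1 (diagonal).

R is symmetric with unit diagonal. Assembling:

R = [[1, 0.6375, 0.216],
 [0.6375, 1, -0.4691],
 [0.216, -0.4691, 1]]


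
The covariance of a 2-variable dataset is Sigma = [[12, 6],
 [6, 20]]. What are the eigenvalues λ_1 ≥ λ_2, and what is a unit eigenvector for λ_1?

Step 1 — characteristic polynomial of 2×2 Sigma:
  det(Sigma - λI) = λ² - trace · λ + det = 0.
  trace = 12 + 20 = 32, det = 12·20 - (6)² = 204.
Step 2 — discriminant:
  Δ = trace² - 4·det = 1024 - 816 = 208.
Step 3 — eigenvalues:
  λ = (trace ± √Δ)/2 = (32 ± 14.4222)/2,
  λ_1 = 23.2111,  λ_2 = 8.7889.

Step 4 — unit eigenvector for λ_1: solve (Sigma - λ_1 I)v = 0. First row:
  (12 - 23.2111)·v_x + (6)·v_y = 0, i.e. (-11.2111)·v_x + (6)·v_y = 0,
  so v ∝ (b, λ_1 - a) = (6, 11.2111) = u.
  ||u|| = √((6)² + (11.2111)²) = √(161.6888) ≈ 12.7157,
  v_1 = u/||u|| ≈ (0.4719, 0.8817) (||v_1|| = 1).

λ_1 = 23.2111,  λ_2 = 8.7889;  v_1 ≈ (0.4719, 0.8817)


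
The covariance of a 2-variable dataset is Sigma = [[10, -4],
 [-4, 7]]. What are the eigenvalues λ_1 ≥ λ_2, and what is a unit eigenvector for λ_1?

Step 1 — characteristic polynomial of 2×2 Sigma:
  det(Sigma - λI) = λ² - trace · λ + det = 0.
  trace = 10 + 7 = 17, det = 10·7 - (-4)² = 54.
Step 2 — discriminant:
  Δ = trace² - 4·det = 289 - 216 = 73.
Step 3 — eigenvalues:
  λ = (trace ± √Δ)/2 = (17 ± 8.544)/2,
  λ_1 = 12.772,  λ_2 = 4.228.

Step 4 — unit eigenvector for λ_1: solve (Sigma - λ_1 I)v = 0. First row:
  (10 - 12.772)·v_x + (-4)·v_y = 0, i.e. (-2.772)·v_x + (-4)·v_y = 0,
  so v ∝ (b, λ_1 - a) = (-4, 2.772); multiply by -1 so the first entry is positive: u = (4, -2.772).
  ||u|| = √((4)² + (-2.772)²) = √(23.684) ≈ 4.8666,
  v_1 = u/||u|| ≈ (0.8219, -0.5696) (||v_1|| = 1).

λ_1 = 12.772,  λ_2 = 4.228;  v_1 ≈ (0.8219, -0.5696)


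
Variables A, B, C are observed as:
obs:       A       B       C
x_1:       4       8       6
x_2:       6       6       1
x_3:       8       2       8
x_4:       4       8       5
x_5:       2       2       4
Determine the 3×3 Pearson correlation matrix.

Step 1 — column means:
  mean(A) = (4 + 6 + 8 + 4 + 2) / 5 = 24/5 = 4.8
  mean(B) = (8 + 6 + 2 + 8 + 2) / 5 = 26/5 = 5.2
  mean(C) = (6 + 1 + 8 + 5 + 4) / 5 = 24/5 = 4.8

Step 2 — sample variances and covariances s[i,j] = (1/(n-1)) · Σ_k (x_{k,i} - mean_i) · (x_{k,j} - mean_j), with n-1 = 4:
  s[A,A] = ((-0.8)·(-0.8) + (1.2)·(1.2) + (3.2)·(3.2) + (-0.8)·(-0.8) + (-2.8)·(-2.8)) / 4 = 20.8/4 = 5.2
  s[A,B] = ((-0.8)·(2.8) + (1.2)·(0.8) + (3.2)·(-3.2) + (-0.8)·(2.8) + (-2.8)·(-3.2)) / 4 = -4.8/4 = -1.2
  s[A,C] = ((-0.8)·(1.2) + (1.2)·(-3.8) + (3.2)·(3.2) + (-0.8)·(0.2) + (-2.8)·(-0.8)) / 4 = 6.8/4 = 1.7
  s[B,B] = ((2.8)·(2.8) + (0.8)·(0.8) + (-3.2)·(-3.2) + (2.8)·(2.8) + (-3.2)·(-3.2)) / 4 = 36.8/4 = 9.2
  s[B,C] = ((2.8)·(1.2) + (0.8)·(-3.8) + (-3.2)·(3.2) + (2.8)·(0.2) + (-3.2)·(-0.8)) / 4 = -6.8/4 = -1.7
  s[C,C] = ((1.2)·(1.2) + (-3.8)·(-3.8) + (3.2)·(3.2) + (0.2)·(0.2) + (-0.8)·(-0.8)) / 4 = 26.8/4 = 6.7
  Sample standard deviations s_i = √(s[i,i]):
  s(A) = √(5.2) = 2.2804
  s(B) = √(9.2) = 3.0332
  s(C) = √(6.7) = 2.5884

Step 3 — r_{ij} = s_{ij} / (s_i · s_j):
  r[A,A] = 1 (diagonal).
  r[A,B] = -1.2 / (2.2804 · 3.0332) = -1.2 / 6.9166 = -0.1735
  r[A,C] = 1.7 / (2.2804 · 2.5884) = 1.7 / 5.9025 = 0.288
  r[B,B] = 1 (diagonal).
  r[B,C] = -1.7 / (3.0332 · 2.5884) = -1.7 / 7.8511 = -0.2165
  r[C,C] = 1 (diagonal).

R is symmetric with unit diagonal. Assembling:

R = [[1, -0.1735, 0.288],
 [-0.1735, 1, -0.2165],
 [0.288, -0.2165, 1]]


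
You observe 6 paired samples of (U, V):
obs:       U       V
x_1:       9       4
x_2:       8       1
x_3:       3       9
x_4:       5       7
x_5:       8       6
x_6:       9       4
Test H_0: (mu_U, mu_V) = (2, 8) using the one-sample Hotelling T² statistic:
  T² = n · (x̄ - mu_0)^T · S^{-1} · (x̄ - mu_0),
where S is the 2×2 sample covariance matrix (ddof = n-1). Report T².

Step 1 — sample mean vector:
  mean(U) = (9 + 8 + 3 + 5 + 8 + 9) / 6 = 42/6 = 7
  mean(V) = (4 + 1 + 9 + 7 + 6 + 4) / 6 = 31/6 = 5.1667
  x̄ = (7, 5.1667),  deviation x̄ - mu_0 = (7, 5.1667) - (2, 8) = (5, -2.8333).

Step 2 — sample covariance matrix, S[i,j] = (1/(n-1)) · Σ_k (x_{k,i} - mean_i) · (x_{k,j} - mean_j), divisor n-1 = 5:
  S[U,U] = ((2)·(2) + (1)·(1) + (-4)·(-4) + (-2)·(-2) + (1)·(1) + (2)·(2)) / 5 = 30/5 = 6
  S[U,V] = ((2)·(-1.1667) + (1)·(-4.1667) + (-4)·(3.8333) + (-2)·(1.8333) + (1)·(0.8333) + (2)·(-1.1667)) / 5 = -27/5 = -5.4
  S[V,V] = ((-1.1667)·(-1.1667) + (-4.1667)·(-4.1667) + (3.8333)·(3.8333) + (1.8333)·(1.8333) + (0.8333)·(0.8333) + (-1.1667)·(-1.1667)) / 5 = 38.8333/5 = 7.7667
  S = [[6, -5.4],
 [-5.4, 7.7667]].

Step 3 — invert S. det(S) = 6·7.7667 - (-5.4)² = 17.44.
  S^{-1} = (1/det) · [[d, -b], [-b, a]] = [[0.4453, 0.3096],
 [0.3096, 0.344]].

Step 4 — quadratic form (x̄ - mu_0)^T · S^{-1} · (x̄ - mu_0):
  S^{-1} · (x̄ - mu_0) = (1.3494, 0.5734),
  (x̄ - mu_0)^T · [...] = (5)·(1.3494) + (-2.8333)·(0.5734) = 5.1223.

Step 5 — scale by n: T² = 6 · 5.1223 = 30.7339.

T² ≈ 30.7339


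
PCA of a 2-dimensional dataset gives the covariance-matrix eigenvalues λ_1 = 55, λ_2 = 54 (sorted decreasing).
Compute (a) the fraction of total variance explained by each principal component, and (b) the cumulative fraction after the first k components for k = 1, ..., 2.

Step 1 — total variance = trace(Sigma) = Σ λ_i = 55 + 54 = 109.

Step 2 — fraction explained by component i = λ_i / Σ λ:
  PC1: 55/109 = 0.5046
  PC2: 54/109 = 0.4954

Step 3 — cumulative fraction after k components = (λ_1 + ... + λ_k) / Σ λ:
  k = 1: 55/109 = 0.5046
  k = 2: (55 + 54)/109 = 109/109 = 1

Summary (fraction, with percent):

explained: PC1 0.5046 (50.46%), PC2 0.4954 (49.54%);  cumulative: 0.5046, 1


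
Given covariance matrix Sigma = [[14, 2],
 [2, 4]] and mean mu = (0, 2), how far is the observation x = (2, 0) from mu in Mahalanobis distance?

Step 1 — centre the observation: (x - mu) = (2, -2).

Step 2 — invert Sigma. det(Sigma) = 14·4 - (2)² = 52.
  Sigma^{-1} = (1/det) · [[d, -b], [-b, a]] = [[0.0769, -0.0385],
 [-0.0385, 0.2692]].

Step 3 — form the quadratic (x - mu)^T · Sigma^{-1} · (x - mu):
  Sigma^{-1} · (x - mu) = (0.2308, -0.6154).
  (x - mu)^T · [Sigma^{-1} · (x - mu)] = (2)·(0.2308) + (-2)·(-0.6154) = 1.6923.

Step 4 — take square root: d = √(1.6923) ≈ 1.3009.

d(x, mu) = √(1.6923) ≈ 1.3009


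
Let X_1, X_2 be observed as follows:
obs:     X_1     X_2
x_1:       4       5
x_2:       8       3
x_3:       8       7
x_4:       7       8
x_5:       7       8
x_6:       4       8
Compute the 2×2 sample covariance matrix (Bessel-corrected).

Step 1 — column means:
  mean(X_1) = (4 + 8 + 8 + 7 + 7 + 4) / 6 = 38/6 = 6.3333
  mean(X_2) = (5 + 3 + 7 + 8 + 8 + 8) / 6 = 39/6 = 6.5

Step 2 — sample covariance S[i,j] = (1/(n-1)) · Σ_k (x_{k,i} - mean_i) · (x_{k,j} - mean_j), with n-1 = 5.
  S[X_1,X_1] = ((-2.3333)·(-2.3333) + (1.6667)·(1.6667) + (1.6667)·(1.6667) + (0.6667)·(0.6667) + (0.6667)·(0.6667) + (-2.3333)·(-2.3333)) / 5 = 17.3333/5 = 3.4667
  S[X_1,X_2] = ((-2.3333)·(-1.5) + (1.6667)·(-3.5) + (1.6667)·(0.5) + (0.6667)·(1.5) + (0.6667)·(1.5) + (-2.3333)·(1.5)) / 5 = -3/5 = -0.6
  S[X_2,X_2] = ((-1.5)·(-1.5) + (-3.5)·(-3.5) + (0.5)·(0.5) + (1.5)·(1.5) + (1.5)·(1.5) + (1.5)·(1.5)) / 5 = 21.5/5 = 4.3

S is symmetric (S[j,i] = S[i,j]). Assembling:

S = [[3.4667, -0.6],
 [-0.6, 4.3]]


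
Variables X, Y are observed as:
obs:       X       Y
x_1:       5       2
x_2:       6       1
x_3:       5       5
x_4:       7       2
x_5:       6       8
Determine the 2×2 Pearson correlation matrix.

Step 1 — column means:
  mean(X) = (5 + 6 + 5 + 7 + 6) / 5 = 29/5 = 5.8
  mean(Y) = (2 + 1 + 5 + 2 + 8) / 5 = 18/5 = 3.6

Step 2 — sample variances and covariances s[i,j] = (1/(n-1)) · Σ_k (x_{k,i} - mean_i) · (x_{k,j} - mean_j), with n-1 = 4:
  s[X,X] = ((-0.8)·(-0.8) + (0.2)·(0.2) + (-0.8)·(-0.8) + (1.2)·(1.2) + (0.2)·(0.2)) / 4 = 2.8/4 = 0.7
  s[X,Y] = ((-0.8)·(-1.6) + (0.2)·(-2.6) + (-0.8)·(1.4) + (1.2)·(-1.6) + (0.2)·(4.4)) / 4 = -1.4/4 = -0.35
  s[Y,Y] = ((-1.6)·(-1.6) + (-2.6)·(-2.6) + (1.4)·(1.4) + (-1.6)·(-1.6) + (4.4)·(4.4)) / 4 = 33.2/4 = 8.3
  Sample standard deviations s_i = √(s[i,i]):
  s(X) = √(0.7) = 0.8367
  s(Y) = √(8.3) = 2.881

Step 3 — r_{ij} = s_{ij} / (s_i · s_j):
  r[X,X] = 1 (diagonal).
  r[X,Y] = -0.35 / (0.8367 · 2.881) = -0.35 / 2.4104 = -0.1452
  r[Y,Y] = 1 (diagonal).

R is symmetric with unit diagonal. Assembling:

R = [[1, -0.1452],
 [-0.1452, 1]]


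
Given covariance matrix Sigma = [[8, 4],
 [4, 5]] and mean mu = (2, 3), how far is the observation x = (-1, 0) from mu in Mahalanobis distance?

Step 1 — centre the observation: (x - mu) = (-3, -3).

Step 2 — invert Sigma. det(Sigma) = 8·5 - (4)² = 24.
  Sigma^{-1} = (1/det) · [[d, -b], [-b, a]] = [[0.2083, -0.1667],
 [-0.1667, 0.3333]].

Step 3 — form the quadratic (x - mu)^T · Sigma^{-1} · (x - mu):
  Sigma^{-1} · (x - mu) = (-0.125, -0.5).
  (x - mu)^T · [Sigma^{-1} · (x - mu)] = (-3)·(-0.125) + (-3)·(-0.5) = 1.875.

Step 4 — take square root: d = √(1.875) ≈ 1.3693.

d(x, mu) = √(1.875) ≈ 1.3693


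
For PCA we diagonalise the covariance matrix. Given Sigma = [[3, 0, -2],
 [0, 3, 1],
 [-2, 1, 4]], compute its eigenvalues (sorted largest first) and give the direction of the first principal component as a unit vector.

Step 1 — characteristic polynomial p(λ) = det(λI - Sigma) = λ³ - tr·λ² + c_1·λ - det, where tr = trace, c_1 = sum of the principal 2×2 minors, det = det(Sigma):
  tr = 3 + 3 + 4 = 10,
  c_1 = (3·3 - (0)²) + (3·4 - (-2)²) + (3·4 - (1)²) = 9 + 8 + 11 = 28,
  det = 3·(3·4 - (1)²) - (0)·((0)·4 - (1)·(-2)) + (-2)·((0)·(1) - 3·(-2)) = 3·(11) - (0)·(2) + (-2)·(6) = 21.
  So p(λ) = λ³ - 10λ² + 28λ - 21.
Step 2 — look for an integer root (rational root theorem: any rational root is an integer divisor of 21). Testing λ = 3:
  p(3) = 27 - 90 + 84 - 21 = 0  ✓
  Dividing out (λ - 3): p(λ) = (λ - 3)(λ² - 7λ + 7).
Step 3 — remaining eigenvalues from the quadratic λ² - 7λ + 7 = 0:
  Δ = 7² - 4·7 = 49 - 28 = 21,  λ = (7 ± √21)/2 = (7 ± 4.5826)/2 ≈ 5.7913 or 1.2087.
  Sorted: λ_1 = 5.7913,  λ_2 = 3,  λ_3 = 1.2087  (check: sum = 10 = tr ✓).

Step 4 — unit eigenvector for λ_1 ≈ 5.7913: v spans the null space of (Sigma - λ_1 I), whose rows are
  r_1 = (-2.7913, 0, -2),  r_2 = (0, -2.7913, 1),  r_3 = (-2, 1, -1.7913).
  v is orthogonal to every row, so take v ∝ r_1 × r_2 = ((0)·(1) - (-2)·(-2.7913), (-2)·(0) - (-2.7913)·(1), (-2.7913)·(-2.7913) - (0)·(0)) ≈ (-5.5826, 2.7913, 7.7913).
  Rescale (multiply by -1 so the first nonzero entry is positive): u = (5.5826, -2.7913, -7.7913).
  ||u|| = √((5.5826)² + (-2.7913)² + (-7.7913)²) = √(99.6606) ≈ 9.983,  v_1 = u/||u|| ≈ (0.5592, -0.2796, -0.7805) (||v_1|| = 1).

λ_1 = 5.7913,  λ_2 = 3,  λ_3 = 1.2087;  v_1 ≈ (0.5592, -0.2796, -0.7805)


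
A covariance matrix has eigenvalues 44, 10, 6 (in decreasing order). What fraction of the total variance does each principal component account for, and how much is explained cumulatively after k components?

Step 1 — total variance = trace(Sigma) = Σ λ_i = 44 + 10 + 6 = 60.

Step 2 — fraction explained by component i = λ_i / Σ λ:
  PC1: 44/60 = 0.7333
  PC2: 10/60 = 0.1667
  PC3: 6/60 = 0.1

Step 3 — cumulative fraction after k components = (λ_1 + ... + λ_k) / Σ λ:
  k = 1: 44/60 = 0.7333
  k = 2: (44 + 10)/60 = 54/60 = 0.9
  k = 3: (44 + 10 + 6)/60 = 60/60 = 1

Summary (fraction, with percent):

explained: PC1 0.7333 (73.33%), PC2 0.1667 (16.67%), PC3 0.1 (10%);  cumulative: 0.7333, 0.9, 1


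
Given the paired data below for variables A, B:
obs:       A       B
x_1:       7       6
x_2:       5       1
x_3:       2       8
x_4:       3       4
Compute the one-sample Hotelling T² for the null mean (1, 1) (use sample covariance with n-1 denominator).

Step 1 — sample mean vector:
  mean(A) = (7 + 5 + 2 + 3) / 4 = 17/4 = 4.25
  mean(B) = (6 + 1 + 8 + 4) / 4 = 19/4 = 4.75
  x̄ = (4.25, 4.75),  deviation x̄ - mu_0 = (4.25, 4.75) - (1, 1) = (3.25, 3.75).

Step 2 — sample covariance matrix, S[i,j] = (1/(n-1)) · Σ_k (x_{k,i} - mean_i) · (x_{k,j} - mean_j), divisor n-1 = 3:
  S[A,A] = ((2.75)·(2.75) + (0.75)·(0.75) + (-2.25)·(-2.25) + (-1.25)·(-1.25)) / 3 = 14.75/3 = 4.9167
  S[A,B] = ((2.75)·(1.25) + (0.75)·(-3.75) + (-2.25)·(3.25) + (-1.25)·(-0.75)) / 3 = -5.75/3 = -1.9167
  S[B,B] = ((1.25)·(1.25) + (-3.75)·(-3.75) + (3.25)·(3.25) + (-0.75)·(-0.75)) / 3 = 26.75/3 = 8.9167
  S = [[4.9167, -1.9167],
 [-1.9167, 8.9167]].

Step 3 — invert S. det(S) = 4.9167·8.9167 - (-1.9167)² = 40.1667.
  S^{-1} = (1/det) · [[d, -b], [-b, a]] = [[0.222, 0.0477],
 [0.0477, 0.1224]].

Step 4 — quadratic form (x̄ - mu_0)^T · S^{-1} · (x̄ - mu_0):
  S^{-1} · (x̄ - mu_0) = (0.9004, 0.6141),
  (x̄ - mu_0)^T · [...] = (3.25)·(0.9004) + (3.75)·(0.6141) = 5.2293.

Step 5 — scale by n: T² = 4 · 5.2293 = 20.917.

T² ≈ 20.917


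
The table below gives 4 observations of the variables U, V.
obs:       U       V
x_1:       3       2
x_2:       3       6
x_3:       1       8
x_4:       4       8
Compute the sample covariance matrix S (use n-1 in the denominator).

Step 1 — column means:
  mean(U) = (3 + 3 + 1 + 4) / 4 = 11/4 = 2.75
  mean(V) = (2 + 6 + 8 + 8) / 4 = 24/4 = 6

Step 2 — sample covariance S[i,j] = (1/(n-1)) · Σ_k (x_{k,i} - mean_i) · (x_{k,j} - mean_j), with n-1 = 3.
  S[U,U] = ((0.25)·(0.25) + (0.25)·(0.25) + (-1.75)·(-1.75) + (1.25)·(1.25)) / 3 = 4.75/3 = 1.5833
  S[U,V] = ((0.25)·(-4) + (0.25)·(0) + (-1.75)·(2) + (1.25)·(2)) / 3 = -2/3 = -0.6667
  S[V,V] = ((-4)·(-4) + (0)·(0) + (2)·(2) + (2)·(2)) / 3 = 24/3 = 8

S is symmetric (S[j,i] = S[i,j]). Assembling:

S = [[1.5833, -0.6667],
 [-0.6667, 8]]


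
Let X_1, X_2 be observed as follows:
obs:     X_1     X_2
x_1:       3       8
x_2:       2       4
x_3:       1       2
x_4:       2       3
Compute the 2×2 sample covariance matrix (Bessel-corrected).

Step 1 — column means:
  mean(X_1) = (3 + 2 + 1 + 2) / 4 = 8/4 = 2
  mean(X_2) = (8 + 4 + 2 + 3) / 4 = 17/4 = 4.25

Step 2 — sample covariance S[i,j] = (1/(n-1)) · Σ_k (x_{k,i} - mean_i) · (x_{k,j} - mean_j), with n-1 = 3.
  S[X_1,X_1] = ((1)·(1) + (0)·(0) + (-1)·(-1) + (0)·(0)) / 3 = 2/3 = 0.6667
  S[X_1,X_2] = ((1)·(3.75) + (0)·(-0.25) + (-1)·(-2.25) + (0)·(-1.25)) / 3 = 6/3 = 2
  S[X_2,X_2] = ((3.75)·(3.75) + (-0.25)·(-0.25) + (-2.25)·(-2.25) + (-1.25)·(-1.25)) / 3 = 20.75/3 = 6.9167

S is symmetric (S[j,i] = S[i,j]). Assembling:

S = [[0.6667, 2],
 [2, 6.9167]]


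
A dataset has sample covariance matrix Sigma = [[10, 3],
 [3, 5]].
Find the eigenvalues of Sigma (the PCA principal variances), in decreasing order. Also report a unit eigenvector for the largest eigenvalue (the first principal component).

Step 1 — characteristic polynomial of 2×2 Sigma:
  det(Sigma - λI) = λ² - trace · λ + det = 0.
  trace = 10 + 5 = 15, det = 10·5 - (3)² = 41.
Step 2 — discriminant:
  Δ = trace² - 4·det = 225 - 164 = 61.
Step 3 — eigenvalues:
  λ = (trace ± √Δ)/2 = (15 ± 7.8102)/2,
  λ_1 = 11.4051,  λ_2 = 3.5949.

Step 4 — unit eigenvector for λ_1: solve (Sigma - λ_1 I)v = 0. First row:
  (10 - 11.4051)·v_x + (3)·v_y = 0, i.e. (-1.4051)·v_x + (3)·v_y = 0,
  so v ∝ (b, λ_1 - a) = (3, 1.4051) = u.
  ||u|| = √((3)² + (1.4051)²) = √(10.9744) ≈ 3.3128,
  v_1 = u/||u|| ≈ (0.9056, 0.4242) (||v_1|| = 1).

λ_1 = 11.4051,  λ_2 = 3.5949;  v_1 ≈ (0.9056, 0.4242)


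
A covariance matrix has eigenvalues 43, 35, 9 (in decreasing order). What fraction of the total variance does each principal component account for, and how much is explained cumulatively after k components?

Step 1 — total variance = trace(Sigma) = Σ λ_i = 43 + 35 + 9 = 87.

Step 2 — fraction explained by component i = λ_i / Σ λ:
  PC1: 43/87 = 0.4943
  PC2: 35/87 = 0.4023
  PC3: 9/87 = 0.1034

Step 3 — cumulative fraction after k components = (λ_1 + ... + λ_k) / Σ λ:
  k = 1: 43/87 = 0.4943
  k = 2: (43 + 35)/87 = 78/87 = 0.8966
  k = 3: (43 + 35 + 9)/87 = 87/87 = 1

Summary (fraction, with percent):

explained: PC1 0.4943 (49.43%), PC2 0.4023 (40.23%), PC3 0.1034 (10.34%);  cumulative: 0.4943, 0.8966, 1


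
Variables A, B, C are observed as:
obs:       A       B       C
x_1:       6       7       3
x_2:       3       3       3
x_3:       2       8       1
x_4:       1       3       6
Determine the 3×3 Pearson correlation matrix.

Step 1 — column means:
  mean(A) = (6 + 3 + 2 + 1) / 4 = 12/4 = 3
  mean(B) = (7 + 3 + 8 + 3) / 4 = 21/4 = 5.25
  mean(C) = (3 + 3 + 1 + 6) / 4 = 13/4 = 3.25

Step 2 — sample variances and covariances s[i,j] = (1/(n-1)) · Σ_k (x_{k,i} - mean_i) · (x_{k,j} - mean_j), with n-1 = 3:
  s[A,A] = ((3)·(3) + (0)·(0) + (-1)·(-1) + (-2)·(-2)) / 3 = 14/3 = 4.6667
  s[A,B] = ((3)·(1.75) + (0)·(-2.25) + (-1)·(2.75) + (-2)·(-2.25)) / 3 = 7/3 = 2.3333
  s[A,C] = ((3)·(-0.25) + (0)·(-0.25) + (-1)·(-2.25) + (-2)·(2.75)) / 3 = -4/3 = -1.3333
  s[B,B] = ((1.75)·(1.75) + (-2.25)·(-2.25) + (2.75)·(2.75) + (-2.25)·(-2.25)) / 3 = 20.75/3 = 6.9167
  s[B,C] = ((1.75)·(-0.25) + (-2.25)·(-0.25) + (2.75)·(-2.25) + (-2.25)·(2.75)) / 3 = -12.25/3 = -4.0833
  s[C,C] = ((-0.25)·(-0.25) + (-0.25)·(-0.25) + (-2.25)·(-2.25) + (2.75)·(2.75)) / 3 = 12.75/3 = 4.25
  Sample standard deviations s_i = √(s[i,i]):
  s(A) = √(4.6667) = 2.1602
  s(B) = √(6.9167) = 2.63
  s(C) = √(4.25) = 2.0616

Step 3 — r_{ij} = s_{ij} / (s_i · s_j):
  r[A,A] = 1 (diagonal).
  r[A,B] = 2.3333 / (2.1602 · 2.63) = 2.3333 / 5.6814 = 0.4107
  r[A,C] = -1.3333 / (2.1602 · 2.0616) = -1.3333 / 4.4535 = -0.2994
  r[B,B] = 1 (diagonal).
  r[B,C] = -4.0833 / (2.63 · 2.0616) = -4.0833 / 5.4218 = -0.7531
  r[C,C] = 1 (diagonal).

R is symmetric with unit diagonal. Assembling:

R = [[1, 0.4107, -0.2994],
 [0.4107, 1, -0.7531],
 [-0.2994, -0.7531, 1]]


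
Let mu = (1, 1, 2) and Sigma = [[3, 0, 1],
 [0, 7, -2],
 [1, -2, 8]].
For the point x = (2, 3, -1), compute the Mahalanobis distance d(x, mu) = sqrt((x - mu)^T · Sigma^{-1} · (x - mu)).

Step 1 — centre the observation: (x - mu) = (1, 2, -3).

Step 2 — invert Sigma (cofactor / det for 3×3, or solve directly):
  Sigma^{-1} = [[0.349, -0.0134, -0.047],
 [-0.0134, 0.1544, 0.0403],
 [-0.047, 0.0403, 0.1409]].

Step 3 — form the quadratic (x - mu)^T · Sigma^{-1} · (x - mu):
  Sigma^{-1} · (x - mu) = (0.4631, 0.1745, -0.3893).
  (x - mu)^T · [Sigma^{-1} · (x - mu)] = (1)·(0.4631) + (2)·(0.1745) + (-3)·(-0.3893) = 1.9799.

Step 4 — take square root: d = √(1.9799) ≈ 1.4071.

d(x, mu) = √(1.9799) ≈ 1.4071


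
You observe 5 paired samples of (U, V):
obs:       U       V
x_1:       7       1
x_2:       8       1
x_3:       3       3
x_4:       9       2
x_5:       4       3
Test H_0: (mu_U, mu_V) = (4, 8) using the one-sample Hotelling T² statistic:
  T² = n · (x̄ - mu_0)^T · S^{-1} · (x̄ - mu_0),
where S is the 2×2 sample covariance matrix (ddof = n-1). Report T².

Step 1 — sample mean vector:
  mean(U) = (7 + 8 + 3 + 9 + 4) / 5 = 31/5 = 6.2
  mean(V) = (1 + 1 + 3 + 2 + 3) / 5 = 10/5 = 2
  x̄ = (6.2, 2),  deviation x̄ - mu_0 = (6.2, 2) - (4, 8) = (2.2, -6).

Step 2 — sample covariance matrix, S[i,j] = (1/(n-1)) · Σ_k (x_{k,i} - mean_i) · (x_{k,j} - mean_j), divisor n-1 = 4:
  S[U,U] = ((0.8)·(0.8) + (1.8)·(1.8) + (-3.2)·(-3.2) + (2.8)·(2.8) + (-2.2)·(-2.2)) / 4 = 26.8/4 = 6.7
  S[U,V] = ((0.8)·(-1) + (1.8)·(-1) + (-3.2)·(1) + (2.8)·(0) + (-2.2)·(1)) / 4 = -8/4 = -2
  S[V,V] = ((-1)·(-1) + (-1)·(-1) + (1)·(1) + (0)·(0) + (1)·(1)) / 4 = 4/4 = 1
  S = [[6.7, -2],
 [-2, 1]].

Step 3 — invert S. det(S) = 6.7·1 - (-2)² = 2.7.
  S^{-1} = (1/det) · [[d, -b], [-b, a]] = [[0.3704, 0.7407],
 [0.7407, 2.4815]].

Step 4 — quadratic form (x̄ - mu_0)^T · S^{-1} · (x̄ - mu_0):
  S^{-1} · (x̄ - mu_0) = (-3.6296, -13.2593),
  (x̄ - mu_0)^T · [...] = (2.2)·(-3.6296) + (-6)·(-13.2593) = 71.5704.

Step 5 — scale by n: T² = 5 · 71.5704 = 357.8519.

T² ≈ 357.8519


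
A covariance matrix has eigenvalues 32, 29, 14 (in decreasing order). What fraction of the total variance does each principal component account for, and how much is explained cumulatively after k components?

Step 1 — total variance = trace(Sigma) = Σ λ_i = 32 + 29 + 14 = 75.

Step 2 — fraction explained by component i = λ_i / Σ λ:
  PC1: 32/75 = 0.4267
  PC2: 29/75 = 0.3867
  PC3: 14/75 = 0.1867

Step 3 — cumulative fraction after k components = (λ_1 + ... + λ_k) / Σ λ:
  k = 1: 32/75 = 0.4267
  k = 2: (32 + 29)/75 = 61/75 = 0.8133
  k = 3: (32 + 29 + 14)/75 = 75/75 = 1

Summary (fraction, with percent):

explained: PC1 0.4267 (42.67%), PC2 0.3867 (38.67%), PC3 0.1867 (18.67%);  cumulative: 0.4267, 0.8133, 1


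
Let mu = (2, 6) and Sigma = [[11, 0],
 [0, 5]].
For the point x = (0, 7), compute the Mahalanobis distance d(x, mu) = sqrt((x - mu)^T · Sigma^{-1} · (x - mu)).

Step 1 — centre the observation: (x - mu) = (-2, 1).

Step 2 — invert Sigma. det(Sigma) = 11·5 - (0)² = 55.
  Sigma^{-1} = (1/det) · [[d, -b], [-b, a]] = [[0.0909, 0],
 [0, 0.2]].

Step 3 — form the quadratic (x - mu)^T · Sigma^{-1} · (x - mu):
  Sigma^{-1} · (x - mu) = (-0.1818, 0.2).
  (x - mu)^T · [Sigma^{-1} · (x - mu)] = (-2)·(-0.1818) + (1)·(0.2) = 0.5636.

Step 4 — take square root: d = √(0.5636) ≈ 0.7508.

d(x, mu) = √(0.5636) ≈ 0.7508


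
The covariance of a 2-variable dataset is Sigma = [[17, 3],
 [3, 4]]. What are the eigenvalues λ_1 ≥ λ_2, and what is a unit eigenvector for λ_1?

Step 1 — characteristic polynomial of 2×2 Sigma:
  det(Sigma - λI) = λ² - trace · λ + det = 0.
  trace = 17 + 4 = 21, det = 17·4 - (3)² = 59.
Step 2 — discriminant:
  Δ = trace² - 4·det = 441 - 236 = 205.
Step 3 — eigenvalues:
  λ = (trace ± √Δ)/2 = (21 ± 14.3178)/2,
  λ_1 = 17.6589,  λ_2 = 3.3411.

Step 4 — unit eigenvector for λ_1: solve (Sigma - λ_1 I)v = 0. First row:
  (17 - 17.6589)·v_x + (3)·v_y = 0, i.e. (-0.6589)·v_x + (3)·v_y = 0,
  so v ∝ (b, λ_1 - a) = (3, 0.6589) = u.
  ||u|| = √((3)² + (0.6589)²) = √(9.4342) ≈ 3.0715,
  v_1 = u/||u|| ≈ (0.9767, 0.2145) (||v_1|| = 1).

λ_1 = 17.6589,  λ_2 = 3.3411;  v_1 ≈ (0.9767, 0.2145)


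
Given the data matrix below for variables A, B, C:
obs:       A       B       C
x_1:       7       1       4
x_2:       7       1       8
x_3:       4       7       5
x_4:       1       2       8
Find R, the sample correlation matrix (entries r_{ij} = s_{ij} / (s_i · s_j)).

Step 1 — column means:
  mean(A) = (7 + 7 + 4 + 1) / 4 = 19/4 = 4.75
  mean(B) = (1 + 1 + 7 + 2) / 4 = 11/4 = 2.75
  mean(C) = (4 + 8 + 5 + 8) / 4 = 25/4 = 6.25

Step 2 — sample variances and covariances s[i,j] = (1/(n-1)) · Σ_k (x_{k,i} - mean_i) · (x_{k,j} - mean_j), with n-1 = 3:
  s[A,A] = ((2.25)·(2.25) + (2.25)·(2.25) + (-0.75)·(-0.75) + (-3.75)·(-3.75)) / 3 = 24.75/3 = 8.25
  s[A,B] = ((2.25)·(-1.75) + (2.25)·(-1.75) + (-0.75)·(4.25) + (-3.75)·(-0.75)) / 3 = -8.25/3 = -2.75
  s[A,C] = ((2.25)·(-2.25) + (2.25)·(1.75) + (-0.75)·(-1.25) + (-3.75)·(1.75)) / 3 = -6.75/3 = -2.25
  s[B,B] = ((-1.75)·(-1.75) + (-1.75)·(-1.75) + (4.25)·(4.25) + (-0.75)·(-0.75)) / 3 = 24.75/3 = 8.25
  s[B,C] = ((-1.75)·(-2.25) + (-1.75)·(1.75) + (4.25)·(-1.25) + (-0.75)·(1.75)) / 3 = -5.75/3 = -1.9167
  s[C,C] = ((-2.25)·(-2.25) + (1.75)·(1.75) + (-1.25)·(-1.25) + (1.75)·(1.75)) / 3 = 12.75/3 = 4.25
  Sample standard deviations s_i = √(s[i,i]):
  s(A) = √(8.25) = 2.8723
  s(B) = √(8.25) = 2.8723
  s(C) = √(4.25) = 2.0616

Step 3 — r_{ij} = s_{ij} / (s_i · s_j):
  r[A,A] = 1 (diagonal).
  r[A,B] = -2.75 / (2.8723 · 2.8723) = -2.75 / 8.25 = -0.3333
  r[A,C] = -2.25 / (2.8723 · 2.0616) = -2.25 / 5.9214 = -0.38
  r[B,B] = 1 (diagonal).
  r[B,C] = -1.9167 / (2.8723 · 2.0616) = -1.9167 / 5.9214 = -0.3237
  r[C,C] = 1 (diagonal).

R is symmetric with unit diagonal. Assembling:

R = [[1, -0.3333, -0.38],
 [-0.3333, 1, -0.3237],
 [-0.38, -0.3237, 1]]


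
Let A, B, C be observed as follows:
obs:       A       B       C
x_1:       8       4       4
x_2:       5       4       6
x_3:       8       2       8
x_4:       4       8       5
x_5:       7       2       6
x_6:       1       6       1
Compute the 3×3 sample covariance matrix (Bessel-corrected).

Step 1 — column means:
  mean(A) = (8 + 5 + 8 + 4 + 7 + 1) / 6 = 33/6 = 5.5
  mean(B) = (4 + 4 + 2 + 8 + 2 + 6) / 6 = 26/6 = 4.3333
  mean(C) = (4 + 6 + 8 + 5 + 6 + 1) / 6 = 30/6 = 5

Step 2 — sample covariance S[i,j] = (1/(n-1)) · Σ_k (x_{k,i} - mean_i) · (x_{k,j} - mean_j), with n-1 = 5.
  S[A,A] = ((2.5)·(2.5) + (-0.5)·(-0.5) + (2.5)·(2.5) + (-1.5)·(-1.5) + (1.5)·(1.5) + (-4.5)·(-4.5)) / 5 = 37.5/5 = 7.5
  S[A,B] = ((2.5)·(-0.3333) + (-0.5)·(-0.3333) + (2.5)·(-2.3333) + (-1.5)·(3.6667) + (1.5)·(-2.3333) + (-4.5)·(1.6667)) / 5 = -23/5 = -4.6
  S[A,C] = ((2.5)·(-1) + (-0.5)·(1) + (2.5)·(3) + (-1.5)·(0) + (1.5)·(1) + (-4.5)·(-4)) / 5 = 24/5 = 4.8
  S[B,B] = ((-0.3333)·(-0.3333) + (-0.3333)·(-0.3333) + (-2.3333)·(-2.3333) + (3.6667)·(3.6667) + (-2.3333)·(-2.3333) + (1.6667)·(1.6667)) / 5 = 27.3333/5 = 5.4667
  S[B,C] = ((-0.3333)·(-1) + (-0.3333)·(1) + (-2.3333)·(3) + (3.6667)·(0) + (-2.3333)·(1) + (1.6667)·(-4)) / 5 = -16/5 = -3.2
  S[C,C] = ((-1)·(-1) + (1)·(1) + (3)·(3) + (0)·(0) + (1)·(1) + (-4)·(-4)) / 5 = 28/5 = 5.6

S is symmetric (S[j,i] = S[i,j]). Assembling:

S = [[7.5, -4.6, 4.8],
 [-4.6, 5.4667, -3.2],
 [4.8, -3.2, 5.6]]


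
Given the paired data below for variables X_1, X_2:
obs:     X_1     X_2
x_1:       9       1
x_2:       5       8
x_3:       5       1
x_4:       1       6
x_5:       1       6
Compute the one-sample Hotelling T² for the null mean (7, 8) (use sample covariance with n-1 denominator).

Step 1 — sample mean vector:
  mean(X_1) = (9 + 5 + 5 + 1 + 1) / 5 = 21/5 = 4.2
  mean(X_2) = (1 + 8 + 1 + 6 + 6) / 5 = 22/5 = 4.4
  x̄ = (4.2, 4.4),  deviation x̄ - mu_0 = (4.2, 4.4) - (7, 8) = (-2.8, -3.6).

Step 2 — sample covariance matrix, S[i,j] = (1/(n-1)) · Σ_k (x_{k,i} - mean_i) · (x_{k,j} - mean_j), divisor n-1 = 4:
  S[X_1,X_1] = ((4.8)·(4.8) + (0.8)·(0.8) + (0.8)·(0.8) + (-3.2)·(-3.2) + (-3.2)·(-3.2)) / 4 = 44.8/4 = 11.2
  S[X_1,X_2] = ((4.8)·(-3.4) + (0.8)·(3.6) + (0.8)·(-3.4) + (-3.2)·(1.6) + (-3.2)·(1.6)) / 4 = -26.4/4 = -6.6
  S[X_2,X_2] = ((-3.4)·(-3.4) + (3.6)·(3.6) + (-3.4)·(-3.4) + (1.6)·(1.6) + (1.6)·(1.6)) / 4 = 41.2/4 = 10.3
  S = [[11.2, -6.6],
 [-6.6, 10.3]].

Step 3 — invert S. det(S) = 11.2·10.3 - (-6.6)² = 71.8.
  S^{-1} = (1/det) · [[d, -b], [-b, a]] = [[0.1435, 0.0919],
 [0.0919, 0.156]].

Step 4 — quadratic form (x̄ - mu_0)^T · S^{-1} · (x̄ - mu_0):
  S^{-1} · (x̄ - mu_0) = (-0.7326, -0.8189),
  (x̄ - mu_0)^T · [...] = (-2.8)·(-0.7326) + (-3.6)·(-0.8189) = 4.9994.

Step 5 — scale by n: T² = 5 · 4.9994 = 24.9972.

T² ≈ 24.9972


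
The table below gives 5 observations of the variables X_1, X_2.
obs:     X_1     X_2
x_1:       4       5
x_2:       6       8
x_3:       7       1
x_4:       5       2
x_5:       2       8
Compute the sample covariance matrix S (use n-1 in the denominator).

Step 1 — column means:
  mean(X_1) = (4 + 6 + 7 + 5 + 2) / 5 = 24/5 = 4.8
  mean(X_2) = (5 + 8 + 1 + 2 + 8) / 5 = 24/5 = 4.8

Step 2 — sample covariance S[i,j] = (1/(n-1)) · Σ_k (x_{k,i} - mean_i) · (x_{k,j} - mean_j), with n-1 = 4.
  S[X_1,X_1] = ((-0.8)·(-0.8) + (1.2)·(1.2) + (2.2)·(2.2) + (0.2)·(0.2) + (-2.8)·(-2.8)) / 4 = 14.8/4 = 3.7
  S[X_1,X_2] = ((-0.8)·(0.2) + (1.2)·(3.2) + (2.2)·(-3.8) + (0.2)·(-2.8) + (-2.8)·(3.2)) / 4 = -14.2/4 = -3.55
  S[X_2,X_2] = ((0.2)·(0.2) + (3.2)·(3.2) + (-3.8)·(-3.8) + (-2.8)·(-2.8) + (3.2)·(3.2)) / 4 = 42.8/4 = 10.7

S is symmetric (S[j,i] = S[i,j]). Assembling:

S = [[3.7, -3.55],
 [-3.55, 10.7]]


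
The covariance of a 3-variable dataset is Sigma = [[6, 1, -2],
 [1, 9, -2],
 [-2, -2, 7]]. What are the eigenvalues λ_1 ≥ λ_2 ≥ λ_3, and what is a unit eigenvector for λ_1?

Step 1 — characteristic polynomial p(λ) = det(λI - Sigma) = λ³ - tr·λ² + c_1·λ - det, where tr = trace, c_1 = sum of the principal 2×2 minors, det = det(Sigma):
  tr = 6 + 9 + 7 = 22,
  c_1 = (6·9 - (1)²) + (6·7 - (-2)²) + (9·7 - (-2)²) = 53 + 38 + 59 = 150,
  det = 6·(9·7 - (-2)²) - (1)·((1)·7 - (-2)·(-2)) + (-2)·((1)·(-2) - 9·(-2)) = 6·(59) - (1)·(3) + (-2)·(16) = 319.
  So p(λ) = λ³ - 22λ² + 150λ - 319.
Step 2 — look for an integer root (rational root theorem: any rational root is an integer divisor of 319). Testing λ = 11:
  p(11) = 1331 - 2662 + 1650 - 319 = 0  ✓
  Dividing out (λ - 11): p(λ) = (λ - 11)(λ² - 11λ + 29).
Step 3 — remaining eigenvalues from the quadratic λ² - 11λ + 29 = 0:
  Δ = 11² - 4·29 = 121 - 116 = 5,  λ = (11 ± √5)/2 = (11 ± 2.2361)/2 ≈ 6.618 or 4.382.
  Sorted: λ_1 = 11,  λ_2 = 6.618,  λ_3 = 4.382  (check: sum = 22 = tr ✓).

Step 4 — unit eigenvector for λ_1 = 11: v spans the null space of (Sigma - λ_1 I), whose rows are
  r_1 = (-5, 1, -2),  r_2 = (1, -2, -2),  r_3 = (-2, -2, -4).
  v is orthogonal to every row, so take v ∝ r_1 × r_2 = ((1)·(-2) - (-2)·(-2), (-2)·(1) - (-5)·(-2), (-5)·(-2) - (1)·(1)) = (-6, -12, 9).
  Rescale (divide by 3; multiply by -1 so the first nonzero entry is positive): u = (2, 4, -3).
  ||u|| = √((2)² + (4)² + (-3)²) = √(29) ≈ 5.3852,  v_1 = u/||u|| ≈ (0.3714, 0.7428, -0.5571) (||v_1|| = 1).

λ_1 = 11,  λ_2 = 6.618,  λ_3 = 4.382;  v_1 ≈ (0.3714, 0.7428, -0.5571)


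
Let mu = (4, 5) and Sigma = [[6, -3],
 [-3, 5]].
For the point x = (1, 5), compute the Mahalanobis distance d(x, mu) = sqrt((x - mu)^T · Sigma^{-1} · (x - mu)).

Step 1 — centre the observation: (x - mu) = (-3, 0).

Step 2 — invert Sigma. det(Sigma) = 6·5 - (-3)² = 21.
  Sigma^{-1} = (1/det) · [[d, -b], [-b, a]] = [[0.2381, 0.1429],
 [0.1429, 0.2857]].

Step 3 — form the quadratic (x - mu)^T · Sigma^{-1} · (x - mu):
  Sigma^{-1} · (x - mu) = (-0.7143, -0.4286).
  (x - mu)^T · [Sigma^{-1} · (x - mu)] = (-3)·(-0.7143) + (0)·(-0.4286) = 2.1429.

Step 4 — take square root: d = √(2.1429) ≈ 1.4639.

d(x, mu) = √(2.1429) ≈ 1.4639
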